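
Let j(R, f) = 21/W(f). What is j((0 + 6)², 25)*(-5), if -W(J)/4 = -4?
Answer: -105/16 ≈ -6.5625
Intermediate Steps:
W(J) = 16 (W(J) = -4*(-4) = 16)
j(R, f) = 21/16
j((0 + 6)², 25)*(-5) = (21/16)*(-5) = -105/16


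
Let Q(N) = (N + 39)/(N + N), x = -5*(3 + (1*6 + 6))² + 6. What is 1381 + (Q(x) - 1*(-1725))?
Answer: 1158718/373 ≈ 3106.5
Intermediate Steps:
x = -1119 (x = -5*(3 + (6 + 6))² + 6 = -5*(3 + 12)² + 6 = -5*15² + 6 = -5*225 + 6 = -1125 + 6 = -1119)
Q(N) = (39 + N)/(2*N) (Q(N) = (39 + N)/((2*N)) = (39 + N)*(1/(2*N)) = (39 + N)/(2*N))
1381 + (Q(x) - 1*(-1725)) = 1381 + ((½)*(39 - 1119)/(-1119) - 1*(-1725)) = 1381 + ((½)*(-1/1119)*(-1080) + 1725) = 1381 + (180/373 + 1725) = 1381 + 643605/373 = 1158718/373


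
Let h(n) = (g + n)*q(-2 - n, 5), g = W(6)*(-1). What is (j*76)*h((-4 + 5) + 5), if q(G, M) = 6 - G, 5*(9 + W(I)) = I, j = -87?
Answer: -6387192/5 ≈ -1.2774e+6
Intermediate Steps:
W(I) = -9 + I/5
g = 39/5 (g = (-9 + (⅕)*6)*(-1) = (-9 + 6/5)*(-1) = -39/5*(-1) = 39/5 ≈ 7.8000)
h(n) = (8 + n)*(39/5 + n) (h(n) = (39/5 + n)*(6 - (-2 - n)) = (39/5 + n)*(6 + (2 + n)) = (39/5 + n)*(8 + n) = (8 + n)*(39/5 + n))
(j*76)*h((-4 + 5) + 5) = (-87*76)*((8 + ((-4 + 5) + 5))*(39 + 5*((-4 + 5) + 5))/5) = -6612*(8 + (1 + 5))*(39 + 5*(1 + 5))/5 = -6612*(8 + 6)*(39 + 5*6)/5 = -6612*14*(39 + 30)/5 = -6612*14*69/5 = -6612*966/5 = -6387192/5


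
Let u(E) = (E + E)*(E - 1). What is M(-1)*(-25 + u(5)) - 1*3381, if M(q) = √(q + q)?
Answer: -3381 + 15*I*√2 ≈ -3381.0 + 21.213*I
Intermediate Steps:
u(E) = 2*E*(-1 + E) (u(E) = (2*E)*(-1 + E) = 2*E*(-1 + E))
M(q) = √2*√q (M(q) = √(2*q) = √2*√q)
M(-1)*(-25 + u(5)) - 1*3381 = (√2*√(-1))*(-25 + 2*5*(-1 + 5)) - 1*3381 = (√2*I)*(-25 + 2*5*4) - 3381 = (I*√2)*(-25 + 40) - 3381 = (I*√2)*15 - 3381 = 15*I*√2 - 3381 = -3381 + 15*I*√2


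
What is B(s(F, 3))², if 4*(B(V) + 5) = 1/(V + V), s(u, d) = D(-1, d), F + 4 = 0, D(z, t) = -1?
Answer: 1681/64 ≈ 26.266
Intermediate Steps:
F = -4 (F = -4 + 0 = -4)
s(u, d) = -1
B(V) = -5 + 1/(8*V) (B(V) = -5 + 1/(4*(V + V)) = -5 + 1/(4*((2*V))) = -5 + (1/(2*V))/4 = -5 + 1/(8*V))
B(s(F, 3))² = (-5 + (⅛)/(-1))² = (-5 + (⅛)*(-1))² = (-5 - ⅛)² = (-41/8)² = 1681/64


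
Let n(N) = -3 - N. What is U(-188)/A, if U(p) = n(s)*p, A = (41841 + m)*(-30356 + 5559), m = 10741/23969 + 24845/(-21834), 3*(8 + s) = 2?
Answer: 426346957608/542971780964329075 ≈ 7.8521e-7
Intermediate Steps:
s = -22/3 (s = -8 + (⅓)*2 = -8 + ⅔ = -22/3 ≈ -7.3333)
m = -360990811/523339146 (m = 10741*(1/23969) + 24845*(-1/21834) = 10741/23969 - 24845/21834 = -360990811/523339146 ≈ -0.68978)
A = -542971780964329075/523339146 (A = (41841 - 360990811/523339146)*(-30356 + 5559) = (21896672216975/523339146)*(-24797) = -542971780964329075/523339146 ≈ -1.0375e+9)
U(p) = 13*p/3 (U(p) = (-3 - 1*(-22/3))*p = (-3 + 22/3)*p = 13*p/3)
U(-188)/A = ((13/3)*(-188))/(-542971780964329075/523339146) = -2444/3*(-523339146/542971780964329075) = 426346957608/542971780964329075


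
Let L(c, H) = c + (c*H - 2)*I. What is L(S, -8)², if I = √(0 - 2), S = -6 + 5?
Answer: (1 - 6*I*√2)² ≈ -71.0 - 16.971*I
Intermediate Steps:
S = -1
I = I*√2 (I = √(-2) = I*√2 ≈ 1.4142*I)
L(c, H) = c + I*√2*(-2 + H*c) (L(c, H) = c + (c*H - 2)*(I*√2) = c + (H*c - 2)*(I*√2) = c + (-2 + H*c)*(I*√2) = c + I*√2*(-2 + H*c))
L(S, -8)² = (-1 - 2*I*√2 + I*(-8)*(-1)*√2)² = (-1 - 2*I*√2 + 8*I*√2)² = (-1 + 6*I*√2)²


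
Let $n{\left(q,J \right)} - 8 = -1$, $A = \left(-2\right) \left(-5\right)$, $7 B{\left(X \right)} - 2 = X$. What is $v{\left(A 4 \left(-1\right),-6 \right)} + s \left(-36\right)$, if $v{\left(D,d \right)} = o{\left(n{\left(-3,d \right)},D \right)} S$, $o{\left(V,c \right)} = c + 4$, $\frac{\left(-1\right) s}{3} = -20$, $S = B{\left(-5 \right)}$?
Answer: $- \frac{15012}{7} \approx -2144.6$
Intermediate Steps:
$B{\left(X \right)} = \frac{2}{7} + \frac{X}{7}$
$S = - \frac{3}{7}$ ($S = \frac{2}{7} + \frac{1}{7} \left(-5\right) = \frac{2}{7} - \frac{5}{7} = - \frac{3}{7} \approx -0.42857$)
$s = 60$ ($s = \left(-3\right) \left(-20\right) = 60$)
$A = 10$
$n{\left(q,J \right)} = 7$ ($n{\left(q,J \right)} = 8 - 1 = 7$)
$o{\left(V,c \right)} = 4 + c$
$v{\left(D,d \right)} = - \frac{12}{7} - \frac{3 D}{7}$ ($v{\left(D,d \right)} = \left(4 + D\right) \left(- \frac{3}{7}\right) = - \frac{12}{7} - \frac{3 D}{7}$)
$v{\left(A 4 \left(-1\right),-6 \right)} + s \left(-36\right) = \left(- \frac{12}{7} - \frac{3 \cdot 10 \cdot 4 \left(-1\right)}{7}\right) + 60 \left(-36\right) = \left(- \frac{12}{7} - \frac{3 \cdot 40 \left(-1\right)}{7}\right) - 2160 = \left(- \frac{12}{7} - - \frac{120}{7}\right) - 2160 = \left(- \frac{12}{7} + \frac{120}{7}\right) - 2160 = \frac{108}{7} - 2160 = - \frac{15012}{7}$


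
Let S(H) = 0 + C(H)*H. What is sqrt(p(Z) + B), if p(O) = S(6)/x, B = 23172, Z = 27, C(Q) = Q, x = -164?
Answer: sqrt(38951763)/41 ≈ 152.22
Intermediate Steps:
S(H) = H**2 (S(H) = 0 + H*H = 0 + H**2 = H**2)
p(O) = -9/41 (p(O) = 6**2/(-164) = 36*(-1/164) = -9/41)
sqrt(p(Z) + B) = sqrt(-9/41 + 23172) = sqrt(950043/41) = sqrt(38951763)/41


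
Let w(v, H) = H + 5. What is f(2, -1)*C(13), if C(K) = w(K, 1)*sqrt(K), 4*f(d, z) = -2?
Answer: -3*sqrt(13) ≈ -10.817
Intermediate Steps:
w(v, H) = 5 + H
f(d, z) = -1/2 (f(d, z) = (1/4)*(-2) = -1/2)
C(K) = 6*sqrt(K) (C(K) = (5 + 1)*sqrt(K) = 6*sqrt(K))
f(2, -1)*C(13) = -3*sqrt(13)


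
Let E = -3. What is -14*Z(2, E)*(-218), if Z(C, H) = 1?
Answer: 3052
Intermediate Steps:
-14*Z(2, E)*(-218) = -14*1*(-218) = -14*(-218) = 3052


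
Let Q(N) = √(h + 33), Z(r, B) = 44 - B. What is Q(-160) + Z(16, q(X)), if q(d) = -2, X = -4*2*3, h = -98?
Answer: 46 + I*√65 ≈ 46.0 + 8.0623*I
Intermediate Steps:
X = -24 (X = -8*3 = -24)
Q(N) = I*√65 (Q(N) = √(-98 + 33) = √(-65) = I*√65)
Q(-160) + Z(16, q(X)) = I*√65 + (44 - 1*(-2)) = I*√65 + (44 + 2) = I*√65 + 46 = 46 + I*√65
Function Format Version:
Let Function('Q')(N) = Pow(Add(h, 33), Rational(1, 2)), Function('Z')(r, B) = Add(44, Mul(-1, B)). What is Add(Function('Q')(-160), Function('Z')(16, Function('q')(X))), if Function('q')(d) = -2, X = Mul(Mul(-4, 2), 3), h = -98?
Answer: Add(46, Mul(I, Pow(65, Rational(1, 2)))) ≈ Add(46.000, Mul(8.0623, I))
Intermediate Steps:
X = -24 (X = Mul(-8, 3) = -24)
Function('Q')(N) = Mul(I, Pow(65, Rational(1, 2))) (Function('Q')(N) = Pow(Add(-98, 33), Rational(1, 2)) = Pow(-65, Rational(1, 2)) = Mul(I, Pow(65, Rational(1, 2))))
Add(Function('Q')(-160), Function('Z')(16, Function('q')(X))) = Add(Mul(I, Pow(65, Rational(1, 2))), Add(44, Mul(-1, -2))) = Add(Mul(I, Pow(65, Rational(1, 2))), Add(44, 2)) = Add(Mul(I, Pow(65, Rational(1, 2))), 46) = Add(46, Mul(I, Pow(65, Rational(1, 2))))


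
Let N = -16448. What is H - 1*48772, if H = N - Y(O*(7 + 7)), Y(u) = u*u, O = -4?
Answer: -68356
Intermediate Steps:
Y(u) = u²
H = -19584 (H = -16448 - (-4*(7 + 7))² = -16448 - (-4*14)² = -16448 - 1*(-56)² = -16448 - 1*3136 = -16448 - 3136 = -19584)
H - 1*48772 = -19584 - 1*48772 = -19584 - 48772 = -68356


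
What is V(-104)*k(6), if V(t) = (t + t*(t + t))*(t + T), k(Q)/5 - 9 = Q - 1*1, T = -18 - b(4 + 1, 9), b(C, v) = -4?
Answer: -177821280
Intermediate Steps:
T = -14 (T = -18 - 1*(-4) = -18 + 4 = -14)
k(Q) = 40 + 5*Q (k(Q) = 45 + 5*(Q - 1*1) = 45 + 5*(Q - 1) = 45 + 5*(-1 + Q) = 45 + (-5 + 5*Q) = 40 + 5*Q)
V(t) = (-14 + t)*(t + 2*t**2) (V(t) = (t + t*(t + t))*(t - 14) = (t + t*(2*t))*(-14 + t) = (t + 2*t**2)*(-14 + t) = (-14 + t)*(t + 2*t**2))
V(-104)*k(6) = (-104*(-14 - 27*(-104) + 2*(-104)**2))*(40 + 5*6) = (-104*(-14 + 2808 + 2*10816))*(40 + 30) = -104*(-14 + 2808 + 21632)*70 = -104*24426*70 = -2540304*70 = -177821280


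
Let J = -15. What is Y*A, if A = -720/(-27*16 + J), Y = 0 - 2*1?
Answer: -480/149 ≈ -3.2215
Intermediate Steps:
Y = -2 (Y = 0 - 2 = -2)
A = 240/149 (A = -720/(-27*16 - 15) = -720/(-432 - 15) = -720/(-447) = -720*(-1/447) = 240/149 ≈ 1.6107)
Y*A = -2*240/149 = -480/149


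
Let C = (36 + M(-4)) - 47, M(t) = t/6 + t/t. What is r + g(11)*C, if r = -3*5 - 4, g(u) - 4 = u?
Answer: -179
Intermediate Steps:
g(u) = 4 + u
M(t) = 1 + t/6 (M(t) = t*(⅙) + 1 = t/6 + 1 = 1 + t/6)
C = -32/3 (C = (36 + (1 + (⅙)*(-4))) - 47 = (36 + (1 - ⅔)) - 47 = (36 + ⅓) - 47 = 109/3 - 47 = -32/3 ≈ -10.667)
r = -19 (r = -15 - 4 = -19)
r + g(11)*C = -19 + (4 + 11)*(-32/3) = -19 + 15*(-32/3) = -19 - 160 = -179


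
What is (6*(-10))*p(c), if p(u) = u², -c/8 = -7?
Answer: -188160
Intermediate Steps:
c = 56 (c = -8*(-7) = 56)
(6*(-10))*p(c) = (6*(-10))*56² = -60*3136 = -188160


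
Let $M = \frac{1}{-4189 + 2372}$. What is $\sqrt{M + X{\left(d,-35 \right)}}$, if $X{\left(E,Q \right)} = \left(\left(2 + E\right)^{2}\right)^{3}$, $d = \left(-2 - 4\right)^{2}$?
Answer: $\frac{\sqrt{9940573351473959}}{1817} \approx 54872.0$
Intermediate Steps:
$M = - \frac{1}{1817}$ ($M = \frac{1}{-1817} = - \frac{1}{1817} \approx -0.00055036$)
$d = 36$ ($d = \left(-6\right)^{2} = 36$)
$X{\left(E,Q \right)} = \left(2 + E\right)^{6}$
$\sqrt{M + X{\left(d,-35 \right)}} = \sqrt{- \frac{1}{1817} + \left(2 + 36\right)^{6}} = \sqrt{- \frac{1}{1817} + 38^{6}} = \sqrt{- \frac{1}{1817} + 3010936384} = \sqrt{\frac{5470871409727}{1817}} = \frac{\sqrt{9940573351473959}}{1817}$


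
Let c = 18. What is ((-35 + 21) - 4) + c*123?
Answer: 2196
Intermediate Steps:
((-35 + 21) - 4) + c*123 = ((-35 + 21) - 4) + 18*123 = (-14 - 4) + 2214 = -18 + 2214 = 2196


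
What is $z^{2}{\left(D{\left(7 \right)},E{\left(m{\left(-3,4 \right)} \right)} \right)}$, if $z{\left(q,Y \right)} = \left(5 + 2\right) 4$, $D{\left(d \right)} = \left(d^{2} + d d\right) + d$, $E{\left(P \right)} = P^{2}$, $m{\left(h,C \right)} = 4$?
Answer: $784$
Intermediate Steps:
$D{\left(d \right)} = d + 2 d^{2}$ ($D{\left(d \right)} = \left(d^{2} + d^{2}\right) + d = 2 d^{2} + d = d + 2 d^{2}$)
$z{\left(q,Y \right)} = 28$ ($z{\left(q,Y \right)} = 7 \cdot 4 = 28$)
$z^{2}{\left(D{\left(7 \right)},E{\left(m{\left(-3,4 \right)} \right)} \right)} = 28^{2} = 784$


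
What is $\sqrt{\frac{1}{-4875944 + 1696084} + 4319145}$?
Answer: $\frac{\sqrt{10918269053986015535}}{1589930} \approx 2078.3$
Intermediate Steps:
$\sqrt{\frac{1}{-4875944 + 1696084} + 4319145} = \sqrt{\frac{1}{-3179860} + 4319145} = \sqrt{- \frac{1}{3179860} + 4319145} = \sqrt{\frac{13734276419699}{3179860}} = \frac{\sqrt{10918269053986015535}}{1589930}$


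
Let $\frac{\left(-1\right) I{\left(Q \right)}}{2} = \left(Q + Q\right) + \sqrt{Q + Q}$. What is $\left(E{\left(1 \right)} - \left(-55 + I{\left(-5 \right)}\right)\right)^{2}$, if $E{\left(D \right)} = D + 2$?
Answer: $1404 + 152 i \sqrt{10} \approx 1404.0 + 480.67 i$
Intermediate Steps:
$I{\left(Q \right)} = - 4 Q - 2 \sqrt{2} \sqrt{Q}$ ($I{\left(Q \right)} = - 2 \left(\left(Q + Q\right) + \sqrt{Q + Q}\right) = - 2 \left(2 Q + \sqrt{2 Q}\right) = - 2 \left(2 Q + \sqrt{2} \sqrt{Q}\right) = - 4 Q - 2 \sqrt{2} \sqrt{Q}$)
$E{\left(D \right)} = 2 + D$
$\left(E{\left(1 \right)} - \left(-55 + I{\left(-5 \right)}\right)\right)^{2} = \left(\left(2 + 1\right) - \left(-55 + 20 - 2 \sqrt{2} \sqrt{-5}\right)\right)^{2} = \left(3 + \left(55 - \left(20 - 2 \sqrt{2} i \sqrt{5}\right)\right)\right)^{2} = \left(3 + \left(55 - \left(20 - 2 i \sqrt{10}\right)\right)\right)^{2} = \left(3 + \left(35 + 2 i \sqrt{10}\right)\right)^{2} = \left(38 + 2 i \sqrt{10}\right)^{2}$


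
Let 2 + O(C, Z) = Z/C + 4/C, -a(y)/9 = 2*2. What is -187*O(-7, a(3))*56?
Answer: -26928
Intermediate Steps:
a(y) = -36 (a(y) = -18*2 = -9*4 = -36)
O(C, Z) = -2 + 4/C + Z/C (O(C, Z) = -2 + (Z/C + 4/C) = -2 + (4/C + Z/C) = -2 + 4/C + Z/C)
-187*O(-7, a(3))*56 = -187*(4 - 36 - 2*(-7))/(-7)*56 = -(-187)*(4 - 36 + 14)/7*56 = -(-187)*(-18)/7*56 = -187*18/7*56 = -3366/7*56 = -26928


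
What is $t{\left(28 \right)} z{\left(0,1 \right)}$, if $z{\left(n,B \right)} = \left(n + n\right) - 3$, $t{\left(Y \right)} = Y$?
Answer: $-84$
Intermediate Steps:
$z{\left(n,B \right)} = -3 + 2 n$ ($z{\left(n,B \right)} = 2 n - 3 = -3 + 2 n$)
$t{\left(28 \right)} z{\left(0,1 \right)} = 28 \left(-3 + 2 \cdot 0\right) = 28 \left(-3 + 0\right) = 28 \left(-3\right) = -84$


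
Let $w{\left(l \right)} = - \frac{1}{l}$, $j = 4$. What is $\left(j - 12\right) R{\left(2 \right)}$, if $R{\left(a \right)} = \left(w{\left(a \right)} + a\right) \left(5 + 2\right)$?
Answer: $-84$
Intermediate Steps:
$R{\left(a \right)} = - \frac{7}{a} + 7 a$ ($R{\left(a \right)} = \left(- \frac{1}{a} + a\right) \left(5 + 2\right) = \left(a - \frac{1}{a}\right) 7 = - \frac{7}{a} + 7 a$)
$\left(j - 12\right) R{\left(2 \right)} = \left(4 - 12\right) \left(- \frac{7}{2} + 7 \cdot 2\right) = - 8 \left(\left(-7\right) \frac{1}{2} + 14\right) = - 8 \left(- \frac{7}{2} + 14\right) = \left(-8\right) \frac{21}{2} = -84$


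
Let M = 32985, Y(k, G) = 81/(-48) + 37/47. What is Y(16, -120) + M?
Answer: 24804043/752 ≈ 32984.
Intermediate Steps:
Y(k, G) = -677/752 (Y(k, G) = 81*(-1/48) + 37*(1/47) = -27/16 + 37/47 = -677/752)
Y(16, -120) + M = -677/752 + 32985 = 24804043/752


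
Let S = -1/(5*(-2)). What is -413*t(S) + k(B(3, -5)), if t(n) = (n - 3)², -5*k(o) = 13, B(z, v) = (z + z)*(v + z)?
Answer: -347593/100 ≈ -3475.9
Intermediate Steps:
B(z, v) = 2*z*(v + z) (B(z, v) = (2*z)*(v + z) = 2*z*(v + z))
k(o) = -13/5 (k(o) = -⅕*13 = -13/5)
S = ⅒ (S = -1/(-10) = -1*(-⅒) = ⅒ ≈ 0.10000)
t(n) = (-3 + n)²
-413*t(S) + k(B(3, -5)) = -413*(-3 + ⅒)² - 13/5 = -413*(-29/10)² - 13/5 = -413*841/100 - 13/5 = -347333/100 - 13/5 = -347593/100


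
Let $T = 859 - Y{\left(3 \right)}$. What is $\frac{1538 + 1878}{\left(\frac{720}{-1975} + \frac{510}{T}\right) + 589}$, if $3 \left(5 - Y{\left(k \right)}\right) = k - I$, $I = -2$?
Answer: $\frac{29106760}{5020673} \approx 5.7974$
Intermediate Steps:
$Y{\left(k \right)} = \frac{13}{3} - \frac{k}{3}$ ($Y{\left(k \right)} = 5 - \frac{k - -2}{3} = 5 - \frac{k + 2}{3} = 5 - \frac{2 + k}{3} = 5 - \left(\frac{2}{3} + \frac{k}{3}\right) = \frac{13}{3} - \frac{k}{3}$)
$T = \frac{2567}{3}$ ($T = 859 - \left(\frac{13}{3} - 1\right) = 859 - \frac{10}{3} = \frac{2567}{3} \approx 855.67$)
$\frac{1538 + 1878}{\left(\frac{720}{-1975} + \frac{510}{T}\right) + 589} = \frac{1538 + 1878}{\left(\frac{720}{-1975} + \frac{510}{\frac{2567}{3}}\right) + 589} = \frac{3416}{\left(720 \left(- \frac{1}{1975}\right) + 510 \cdot \frac{3}{2567}\right) + 589} = \frac{3416}{\left(- \frac{144}{395} + \frac{90}{151}\right) + 589} = \frac{3416}{\frac{13806}{59645} + 589} = \frac{3416}{\frac{35144711}{59645}} = 3416 \cdot \frac{59645}{35144711} = \frac{29106760}{5020673}$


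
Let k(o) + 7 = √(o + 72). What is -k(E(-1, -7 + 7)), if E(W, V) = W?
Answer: 7 - √71 ≈ -1.4261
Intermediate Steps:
k(o) = -7 + √(72 + o) (k(o) = -7 + √(o + 72) = -7 + √(72 + o))
-k(E(-1, -7 + 7)) = -(-7 + √(72 - 1)) = -(-7 + √71) = 7 - √71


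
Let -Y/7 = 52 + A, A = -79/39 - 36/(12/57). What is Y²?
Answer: 1091641600/1521 ≈ 7.1771e+5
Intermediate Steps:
A = -6748/39 (A = -79*1/39 - 36/(12*(1/57)) = -79/39 - 36/4/19 = -79/39 - 36*19/4 = -79/39 - 171 = -6748/39 ≈ -173.03)
Y = 33040/39 (Y = -7*(52 - 6748/39) = -7*(-4720/39) = 33040/39 ≈ 847.18)
Y² = (33040/39)² = 1091641600/1521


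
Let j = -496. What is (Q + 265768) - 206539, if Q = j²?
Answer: 305245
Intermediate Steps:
Q = 246016 (Q = (-496)² = 246016)
(Q + 265768) - 206539 = (246016 + 265768) - 206539 = 511784 - 206539 = 305245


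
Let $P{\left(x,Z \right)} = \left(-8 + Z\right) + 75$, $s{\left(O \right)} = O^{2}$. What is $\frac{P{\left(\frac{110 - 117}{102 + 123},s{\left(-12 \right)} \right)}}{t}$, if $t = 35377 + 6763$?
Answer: $\frac{211}{42140} \approx 0.0050071$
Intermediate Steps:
$t = 42140$
$P{\left(x,Z \right)} = 67 + Z$
$\frac{P{\left(\frac{110 - 117}{102 + 123},s{\left(-12 \right)} \right)}}{t} = \frac{67 + \left(-12\right)^{2}}{42140} = \left(67 + 144\right) \frac{1}{42140} = 211 \cdot \frac{1}{42140} = \frac{211}{42140}$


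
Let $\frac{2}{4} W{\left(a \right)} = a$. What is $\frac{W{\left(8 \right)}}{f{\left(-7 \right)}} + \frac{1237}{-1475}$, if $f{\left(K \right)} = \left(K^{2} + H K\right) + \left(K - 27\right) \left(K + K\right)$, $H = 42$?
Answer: $- \frac{262147}{340725} \approx -0.76938$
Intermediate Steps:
$W{\left(a \right)} = 2 a$
$f{\left(K \right)} = K^{2} + 42 K + 2 K \left(-27 + K\right)$ ($f{\left(K \right)} = \left(K^{2} + 42 K\right) + \left(K - 27\right) \left(K + K\right) = \left(K^{2} + 42 K\right) + \left(-27 + K\right) 2 K = \left(K^{2} + 42 K\right) + 2 K \left(-27 + K\right) = K^{2} + 42 K + 2 K \left(-27 + K\right)$)
$\frac{W{\left(8 \right)}}{f{\left(-7 \right)}} + \frac{1237}{-1475} = \frac{2 \cdot 8}{3 \left(-7\right) \left(-4 - 7\right)} + \frac{1237}{-1475} = \frac{16}{3 \left(-7\right) \left(-11\right)} + 1237 \left(- \frac{1}{1475}\right) = \frac{16}{231} - \frac{1237}{1475} = - \frac{262147}{340725}$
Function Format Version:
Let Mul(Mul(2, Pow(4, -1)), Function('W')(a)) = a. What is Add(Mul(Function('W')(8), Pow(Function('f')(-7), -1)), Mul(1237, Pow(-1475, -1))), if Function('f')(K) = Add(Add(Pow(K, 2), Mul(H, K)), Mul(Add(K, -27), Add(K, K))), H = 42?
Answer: Rational(-262147, 340725) ≈ -0.76938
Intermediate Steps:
Function('W')(a) = Mul(2, a)
Function('f')(K) = Add(Pow(K, 2), Mul(42, K), Mul(2, K, Add(-27, K))) (Function('f')(K) = Add(Add(Pow(K, 2), Mul(42, K)), Mul(Add(K, -27), Add(K, K))) = Add(Add(Pow(K, 2), Mul(42, K)), Mul(Add(-27, K), Mul(2, K))) = Add(Add(Pow(K, 2), Mul(42, K)), Mul(2, K, Add(-27, K))) = Add(Pow(K, 2), Mul(42, K), Mul(2, K, Add(-27, K))))
Add(Mul(Function('W')(8), Pow(Function('f')(-7), -1)), Mul(1237, Pow(-1475, -1))) = Add(Mul(Mul(2, 8), Pow(Mul(3, -7, Add(-4, -7)), -1)), Mul(1237, Pow(-1475, -1))) = Add(Mul(16, Pow(Mul(3, -7, -11), -1)), Mul(1237, Rational(-1, 1475))) = Add(Mul(16, Pow(231, -1)), Rational(-1237, 1475)) = Add(Mul(16, Rational(1, 231)), Rational(-1237, 1475)) = Add(Rational(16, 231), Rational(-1237, 1475)) = Rational(-262147, 340725)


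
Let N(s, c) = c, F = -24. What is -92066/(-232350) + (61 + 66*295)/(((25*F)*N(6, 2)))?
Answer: -9838997/619600 ≈ -15.880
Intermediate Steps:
-92066/(-232350) + (61 + 66*295)/(((25*F)*N(6, 2))) = -92066/(-232350) + (61 + 66*295)/(((25*(-24))*2)) = -92066*(-1/232350) + (61 + 19470)/((-600*2)) = 46033/116175 + 19531/(-1200) = 46033/116175 + 19531*(-1/1200) = 46033/116175 - 19531/1200 = -9838997/619600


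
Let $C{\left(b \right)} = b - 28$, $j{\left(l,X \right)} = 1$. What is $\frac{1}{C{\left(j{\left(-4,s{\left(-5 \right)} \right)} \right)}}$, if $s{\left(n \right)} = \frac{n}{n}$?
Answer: $- \frac{1}{27} \approx -0.037037$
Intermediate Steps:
$s{\left(n \right)} = 1$
$C{\left(b \right)} = -28 + b$
$\frac{1}{C{\left(j{\left(-4,s{\left(-5 \right)} \right)} \right)}} = \frac{1}{-28 + 1} = \frac{1}{-27} = - \frac{1}{27}$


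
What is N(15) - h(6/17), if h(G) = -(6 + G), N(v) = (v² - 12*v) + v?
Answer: 1128/17 ≈ 66.353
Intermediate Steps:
N(v) = v² - 11*v
h(G) = -6 - G
N(15) - h(6/17) = 15*(-11 + 15) - (-6 - 6/17) = 15*4 - (-6 - 6/17) = 60 - (-6 - 1*6/17) = 60 - (-6 - 6/17) = 60 - 1*(-108/17) = 60 + 108/17 = 1128/17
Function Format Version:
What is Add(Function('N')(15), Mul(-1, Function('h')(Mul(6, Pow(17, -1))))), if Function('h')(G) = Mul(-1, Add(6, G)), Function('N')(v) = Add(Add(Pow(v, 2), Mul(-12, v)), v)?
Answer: Rational(1128, 17) ≈ 66.353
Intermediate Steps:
Function('N')(v) = Add(Pow(v, 2), Mul(-11, v))
Function('h')(G) = Add(-6, Mul(-1, G))
Add(Function('N')(15), Mul(-1, Function('h')(Mul(6, Pow(17, -1))))) = Add(Mul(15, Add(-11, 15)), Mul(-1, Add(-6, Mul(-1, Mul(6, Pow(17, -1)))))) = Add(Mul(15, 4), Mul(-1, Add(-6, Mul(-1, Mul(6, Rational(1, 17)))))) = Add(60, Mul(-1, Add(-6, Mul(-1, Rational(6, 17))))) = Add(60, Mul(-1, Add(-6, Rational(-6, 17)))) = Add(60, Mul(-1, Rational(-108, 17))) = Add(60, Rational(108, 17)) = Rational(1128, 17)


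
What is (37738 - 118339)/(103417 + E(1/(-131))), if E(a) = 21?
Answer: -80601/103438 ≈ -0.77922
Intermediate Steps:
(37738 - 118339)/(103417 + E(1/(-131))) = (37738 - 118339)/(103417 + 21) = -80601/103438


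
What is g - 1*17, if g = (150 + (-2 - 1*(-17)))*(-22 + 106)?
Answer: 13843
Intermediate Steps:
g = 13860 (g = (150 + (-2 + 17))*84 = (150 + 15)*84 = 165*84 = 13860)
g - 1*17 = 13860 - 1*17 = 13860 - 17 = 13843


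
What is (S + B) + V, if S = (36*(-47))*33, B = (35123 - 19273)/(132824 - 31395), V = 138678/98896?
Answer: -280035474380281/5015461192 ≈ -55834.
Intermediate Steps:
V = 69339/49448 (V = 138678*(1/98896) = 69339/49448 ≈ 1.4023)
B = 15850/101429 ≈ 0.15627
S = -55836 (S = -1692*33 = -55836)
(S + B) + V = (-55836 + 15850/101429) + 69339/49448 = -5663373794/101429 + 69339/49448 = -280035474380281/5015461192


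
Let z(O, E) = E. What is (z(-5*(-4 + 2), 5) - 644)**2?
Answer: 408321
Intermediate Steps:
(z(-5*(-4 + 2), 5) - 644)**2 = (5 - 644)**2 = (-639)**2 = 408321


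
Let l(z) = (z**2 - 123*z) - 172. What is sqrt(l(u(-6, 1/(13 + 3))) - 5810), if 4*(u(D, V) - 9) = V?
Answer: I*sqrt(28711487)/64 ≈ 83.724*I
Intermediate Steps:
u(D, V) = 9 + V/4
l(z) = -172 + z**2 - 123*z
sqrt(l(u(-6, 1/(13 + 3))) - 5810) = sqrt((-172 + (9 + 1/(4*(13 + 3)))**2 - 123*(9 + 1/(4*(13 + 3)))) - 5810) = sqrt((-172 + (9 + (1/4)/16)**2 - 123*(9 + (1/4)/16)) - 5810) = sqrt((-172 + (9 + (1/4)*(1/16))**2 - 123*(9 + (1/4)*(1/16))) - 5810) = sqrt((-172 + (9 + 1/64)**2 - 123*(9 + 1/64)) - 5810) = sqrt((-172 + (577/64)**2 - 123*577/64) - 5810) = sqrt((-172 + 332929/4096 - 70971/64) - 5810) = sqrt(-4913727/4096 - 5810) = sqrt(-28711487/4096) = I*sqrt(28711487)/64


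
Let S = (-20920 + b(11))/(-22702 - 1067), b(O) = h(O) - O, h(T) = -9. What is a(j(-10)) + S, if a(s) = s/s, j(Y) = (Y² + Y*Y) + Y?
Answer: 14903/7923 ≈ 1.8810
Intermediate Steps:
j(Y) = Y + 2*Y² (j(Y) = (Y² + Y²) + Y = 2*Y² + Y = Y + 2*Y²)
a(s) = 1
b(O) = -9 - O
S = 6980/7923 (S = (-20920 + (-9 - 1*11))/(-22702 - 1067) = (-20920 + (-9 - 11))/(-23769) = (-20920 - 20)*(-1/23769) = -20940*(-1/23769) = 6980/7923 ≈ 0.88098)
a(j(-10)) + S = 1 + 6980/7923 = 14903/7923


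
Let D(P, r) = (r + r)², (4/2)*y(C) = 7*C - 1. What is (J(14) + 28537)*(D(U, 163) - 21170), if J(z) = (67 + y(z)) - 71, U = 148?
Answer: 2432457139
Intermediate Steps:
y(C) = -½ + 7*C/2 (y(C) = (7*C - 1)/2 = (-1 + 7*C)/2 = -½ + 7*C/2)
J(z) = -9/2 + 7*z/2 (J(z) = (67 + (-½ + 7*z/2)) - 71 = (133/2 + 7*z/2) - 71 = -9/2 + 7*z/2)
D(P, r) = 4*r² (D(P, r) = (2*r)² = 4*r²)
(J(14) + 28537)*(D(U, 163) - 21170) = ((-9/2 + (7/2)*14) + 28537)*(4*163² - 21170) = ((-9/2 + 49) + 28537)*(4*26569 - 21170) = (89/2 + 28537)*(106276 - 21170) = (57163/2)*85106 = 2432457139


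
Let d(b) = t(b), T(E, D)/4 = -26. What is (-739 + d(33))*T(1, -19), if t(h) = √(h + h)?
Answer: 76856 - 104*√66 ≈ 76011.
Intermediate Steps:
t(h) = √2*√h (t(h) = √(2*h) = √2*√h)
T(E, D) = -104 (T(E, D) = 4*(-26) = -104)
d(b) = √2*√b
(-739 + d(33))*T(1, -19) = (-739 + √2*√33)*(-104) = (-739 + √66)*(-104) = 76856 - 104*√66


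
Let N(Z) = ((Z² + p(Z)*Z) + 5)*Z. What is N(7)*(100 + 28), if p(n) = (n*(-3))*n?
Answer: -873600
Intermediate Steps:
p(n) = -3*n² (p(n) = (-3*n)*n = -3*n²)
N(Z) = Z*(5 + Z² - 3*Z³) (N(Z) = ((Z² + (-3*Z²)*Z) + 5)*Z = ((Z² - 3*Z³) + 5)*Z = (5 + Z² - 3*Z³)*Z = Z*(5 + Z² - 3*Z³))
N(7)*(100 + 28) = (7*(5 + 7² - 3*7³))*(100 + 28) = (7*(5 + 49 - 3*343))*128 = (7*(5 + 49 - 1029))*128 = (7*(-975))*128 = -6825*128 = -873600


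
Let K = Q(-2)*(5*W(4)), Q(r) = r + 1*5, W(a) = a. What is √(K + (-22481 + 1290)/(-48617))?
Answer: √142847004187/48617 ≈ 7.7740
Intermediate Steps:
Q(r) = 5 + r (Q(r) = r + 5 = 5 + r)
K = 60 (K = (5 - 2)*(5*4) = 3*20 = 60)
√(K + (-22481 + 1290)/(-48617)) = √(60 + (-22481 + 1290)/(-48617)) = √(60 - 21191*(-1/48617)) = √(60 + 21191/48617) = √(2938211/48617) = √142847004187/48617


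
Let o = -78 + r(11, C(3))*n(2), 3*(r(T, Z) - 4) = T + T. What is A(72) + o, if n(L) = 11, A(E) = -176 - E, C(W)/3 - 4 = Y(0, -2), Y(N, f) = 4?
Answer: -604/3 ≈ -201.33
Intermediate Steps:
C(W) = 24 (C(W) = 12 + 3*4 = 12 + 12 = 24)
r(T, Z) = 4 + 2*T/3 (r(T, Z) = 4 + (T + T)/3 = 4 + (2*T)/3 = 4 + 2*T/3)
o = 140/3 (o = -78 + (4 + (⅔)*11)*11 = -78 + (4 + 22/3)*11 = -78 + (34/3)*11 = -78 + 374/3 = 140/3 ≈ 46.667)
A(72) + o = (-176 - 1*72) + 140/3 = (-176 - 72) + 140/3 = -248 + 140/3 = -604/3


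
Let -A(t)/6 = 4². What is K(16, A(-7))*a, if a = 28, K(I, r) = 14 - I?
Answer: -56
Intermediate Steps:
A(t) = -96 (A(t) = -6*4² = -6*16 = -96)
K(16, A(-7))*a = (14 - 1*16)*28 = (14 - 16)*28 = -2*28 = -56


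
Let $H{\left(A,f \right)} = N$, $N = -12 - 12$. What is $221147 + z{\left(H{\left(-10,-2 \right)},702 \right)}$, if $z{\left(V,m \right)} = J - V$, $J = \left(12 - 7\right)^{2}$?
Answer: $221196$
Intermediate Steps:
$J = 25$ ($J = 5^{2} = 25$)
$N = -24$ ($N = -12 - 12 = -24$)
$H{\left(A,f \right)} = -24$
$z{\left(V,m \right)} = 25 - V$
$221147 + z{\left(H{\left(-10,-2 \right)},702 \right)} = 221147 + \left(25 - -24\right) = 221147 + \left(25 + 24\right) = 221147 + 49 = 221196$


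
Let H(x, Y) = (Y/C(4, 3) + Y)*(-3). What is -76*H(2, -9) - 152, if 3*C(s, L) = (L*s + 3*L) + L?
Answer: -4921/2 ≈ -2460.5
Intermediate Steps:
C(s, L) = 4*L/3 + L*s/3 (C(s, L) = ((L*s + 3*L) + L)/3 = ((3*L + L*s) + L)/3 = (4*L + L*s)/3 = 4*L/3 + L*s/3)
H(x, Y) = -27*Y/8 (H(x, Y) = (Y/(((1/3)*3*(4 + 4))) + Y)*(-3) = (Y/(((1/3)*3*8)) + Y)*(-3) = (Y/8 + Y)*(-3) = (9*Y/8)*(-3) = -27*Y/8)
-76*H(2, -9) - 152 = -(-513)*(-9)/2 - 152 = -76*243/8 - 152 = -4617/2 - 152 = -4921/2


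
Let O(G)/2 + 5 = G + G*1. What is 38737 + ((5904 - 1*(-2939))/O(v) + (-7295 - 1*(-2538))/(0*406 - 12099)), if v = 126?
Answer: 231636749137/5976906 ≈ 38755.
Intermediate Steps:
O(G) = -10 + 4*G (O(G) = -10 + 2*(G + G*1) = -10 + 2*(G + G) = -10 + 2*(2*G) = -10 + 4*G)
38737 + ((5904 - 1*(-2939))/O(v) + (-7295 - 1*(-2538))/(0*406 - 12099)) = 38737 + ((5904 - 1*(-2939))/(-10 + 4*126) + (-7295 - 1*(-2538))/(0*406 - 12099)) = 38737 + ((5904 + 2939)/(-10 + 504) + (-7295 + 2538)/(0 - 12099)) = 38737 + (8843/494 - 4757/(-12099)) = 38737 + (8843*(1/494) - 4757*(-1/12099)) = 38737 + (8843/494 + 4757/12099) = 38737 + 109341415/5976906 = 231636749137/5976906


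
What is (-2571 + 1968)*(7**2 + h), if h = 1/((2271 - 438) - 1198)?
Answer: -18762948/635 ≈ -29548.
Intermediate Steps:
h = 1/635 (h = 1/(1833 - 1198) = 1/635 ≈ 0.0015748)
(-2571 + 1968)*(7**2 + h) = (-2571 + 1968)*(7**2 + 1/635) = -603*(49 + 1/635) = -603*31116/635 = -18762948/635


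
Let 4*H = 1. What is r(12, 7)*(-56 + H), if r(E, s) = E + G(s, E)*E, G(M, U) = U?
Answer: -8697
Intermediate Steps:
H = ¼ (H = (¼)*1 = ¼ ≈ 0.25000)
r(E, s) = E + E² (r(E, s) = E + E*E = E + E²)
r(12, 7)*(-56 + H) = (12*(1 + 12))*(-56 + ¼) = (12*13)*(-223/4) = 156*(-223/4) = -8697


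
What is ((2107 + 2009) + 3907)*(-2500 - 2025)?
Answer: -36304075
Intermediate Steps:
((2107 + 2009) + 3907)*(-2500 - 2025) = (4116 + 3907)*(-4525) = 8023*(-4525) = -36304075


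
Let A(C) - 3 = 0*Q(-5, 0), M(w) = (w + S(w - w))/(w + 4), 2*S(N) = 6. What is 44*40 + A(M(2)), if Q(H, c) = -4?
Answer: 1763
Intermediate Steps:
S(N) = 3 (S(N) = (½)*6 = 3)
M(w) = (3 + w)/(4 + w) (M(w) = (w + 3)/(w + 4) = (3 + w)/(4 + w))
A(C) = 3 (A(C) = 3 + 0*(-4) = 3 + 0 = 3)
44*40 + A(M(2)) = 44*40 + 3 = 1760 + 3 = 1763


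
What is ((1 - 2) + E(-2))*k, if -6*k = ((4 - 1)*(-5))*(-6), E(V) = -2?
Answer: 45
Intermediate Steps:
k = -15 (k = -(4 - 1)*(-5)*(-6)/6 = -3*(-5)*(-6)/6 = -(-5)*(-6)/2 = -1/6*90 = -15)
((1 - 2) + E(-2))*k = ((1 - 2) - 2)*(-15) = (-1 - 2)*(-15) = -3*(-15) = 45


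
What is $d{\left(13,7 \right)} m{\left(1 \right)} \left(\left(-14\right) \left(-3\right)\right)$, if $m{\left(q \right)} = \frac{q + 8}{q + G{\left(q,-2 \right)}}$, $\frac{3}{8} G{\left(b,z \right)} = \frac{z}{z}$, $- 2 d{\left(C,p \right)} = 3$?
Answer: $- \frac{1701}{11} \approx -154.64$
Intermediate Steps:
$d{\left(C,p \right)} = - \frac{3}{2}$ ($d{\left(C,p \right)} = \left(- \frac{1}{2}\right) 3 = - \frac{3}{2}$)
$G{\left(b,z \right)} = \frac{8}{3}$ ($G{\left(b,z \right)} = \frac{8 \frac{z}{z}}{3} = \frac{8}{3} \cdot 1 = \frac{8}{3}$)
$m{\left(q \right)} = \frac{8 + q}{\frac{8}{3} + q}$ ($m{\left(q \right)} = \frac{q + 8}{q + \frac{8}{3}} = \frac{8 + q}{\frac{8}{3} + q}$)
$d{\left(13,7 \right)} m{\left(1 \right)} \left(\left(-14\right) \left(-3\right)\right) = - \frac{3 \frac{3 \left(8 + 1\right)}{8 + 3 \cdot 1}}{2} \left(\left(-14\right) \left(-3\right)\right) = - \frac{3 \cdot 3 \frac{1}{8 + 3} \cdot 9}{2} \cdot 42 = - \frac{3 \cdot 3 \cdot \frac{1}{11} \cdot 9}{2} \cdot 42 = \left(- \frac{3}{2}\right) \frac{27}{11} \cdot 42 = \left(- \frac{81}{22}\right) 42 = - \frac{1701}{11}$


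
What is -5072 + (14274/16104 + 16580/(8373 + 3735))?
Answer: -675229103/133188 ≈ -5069.7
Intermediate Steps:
-5072 + (14274/16104 + 16580/(8373 + 3735)) = -5072 + (14274*(1/16104) + 16580/12108) = -5072 + (39/44 + 16580*(1/12108)) = -5072 + (39/44 + 4145/3027) = -5072 + 300433/133188 = -675229103/133188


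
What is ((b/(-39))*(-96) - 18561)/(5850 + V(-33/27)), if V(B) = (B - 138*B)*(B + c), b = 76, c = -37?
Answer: 19347741/579254 ≈ 33.401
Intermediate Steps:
V(B) = -137*B*(-37 + B) (V(B) = (B - 138*B)*(B - 37) = (-137*B)*(-37 + B) = -137*B*(-37 + B))
((b/(-39))*(-96) - 18561)/(5850 + V(-33/27)) = ((76/(-39))*(-96) - 18561)/(5850 + 137*(-33/27)*(37 - (-33)/27)) = ((76*(-1/39))*(-96) - 18561)/(5850 + 137*(-33*1/27)*(37 - (-33)/27)) = (-76/39*(-96) - 18561)/(5850 + 137*(-11/9)*(37 - 1*(-11/9))) = (2432/13 - 18561)/(5850 + 137*(-11/9)*(37 + 11/9)) = -238861/(13*(5850 + 137*(-11/9)*(344/9))) = -238861/(13*(5850 - 518408/81)) = -238861/(13*(-44558/81)) = -238861/13*(-81/44558) = 19347741/579254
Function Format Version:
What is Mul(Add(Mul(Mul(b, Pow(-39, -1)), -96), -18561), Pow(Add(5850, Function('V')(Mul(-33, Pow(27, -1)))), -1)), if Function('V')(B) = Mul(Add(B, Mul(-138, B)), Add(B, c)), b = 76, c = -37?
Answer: Rational(19347741, 579254) ≈ 33.401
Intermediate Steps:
Function('V')(B) = Mul(-137, B, Add(-37, B)) (Function('V')(B) = Mul(Add(B, Mul(-138, B)), Add(B, -37)) = Mul(Mul(-137, B), Add(-37, B)) = Mul(-137, B, Add(-37, B)))
Mul(Add(Mul(Mul(b, Pow(-39, -1)), -96), -18561), Pow(Add(5850, Function('V')(Mul(-33, Pow(27, -1)))), -1)) = Mul(Add(Mul(Mul(76, Pow(-39, -1)), -96), -18561), Pow(Add(5850, Mul(137, Mul(-33, Pow(27, -1)), Add(37, Mul(-1, Mul(-33, Pow(27, -1)))))), -1)) = Mul(Add(Mul(Mul(76, Rational(-1, 39)), -96), -18561), Pow(Add(5850, Mul(137, Mul(-33, Rational(1, 27)), Add(37, Mul(-1, Mul(-33, Rational(1, 27)))))), -1)) = Mul(Add(Mul(Rational(-76, 39), -96), -18561), Pow(Add(5850, Mul(137, Rational(-11, 9), Add(37, Mul(-1, Rational(-11, 9))))), -1)) = Mul(Add(Rational(2432, 13), -18561), Pow(Add(5850, Mul(137, Rational(-11, 9), Add(37, Rational(11, 9)))), -1)) = Mul(Rational(-238861, 13), Pow(Add(5850, Mul(137, Rational(-11, 9), Rational(344, 9))), -1)) = Mul(Rational(-238861, 13), Pow(Add(5850, Rational(-518408, 81)), -1)) = Mul(Rational(-238861, 13), Pow(Rational(-44558, 81), -1)) = Mul(Rational(-238861, 13), Rational(-81, 44558)) = Rational(19347741, 579254)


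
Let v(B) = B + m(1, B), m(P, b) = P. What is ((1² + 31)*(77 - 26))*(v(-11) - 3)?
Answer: -21216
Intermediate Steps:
v(B) = 1 + B (v(B) = B + 1 = 1 + B)
((1² + 31)*(77 - 26))*(v(-11) - 3) = ((1² + 31)*(77 - 26))*((1 - 11) - 3) = ((1 + 31)*51)*(-10 - 3) = (32*51)*(-13) = 1632*(-13) = -21216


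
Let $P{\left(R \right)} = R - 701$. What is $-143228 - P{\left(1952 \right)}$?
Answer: $-144479$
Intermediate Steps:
$P{\left(R \right)} = -701 + R$ ($P{\left(R \right)} = R - 701 = -701 + R$)
$-143228 - P{\left(1952 \right)} = -143228 - \left(-701 + 1952\right) = -143228 - 1251 = -144479$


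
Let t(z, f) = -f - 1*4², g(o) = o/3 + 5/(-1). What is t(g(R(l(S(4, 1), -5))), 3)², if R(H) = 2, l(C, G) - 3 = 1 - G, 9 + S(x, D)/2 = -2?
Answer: 361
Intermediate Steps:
S(x, D) = -22 (S(x, D) = -18 + 2*(-2) = -18 - 4 = -22)
l(C, G) = 4 - G (l(C, G) = 3 + (1 - G) = 4 - G)
g(o) = -5 + o/3 (g(o) = o*(⅓) + 5*(-1) = o/3 - 5 = -5 + o/3)
t(z, f) = -16 - f (t(z, f) = -f - 1*16 = -f - 16 = -16 - f)
t(g(R(l(S(4, 1), -5))), 3)² = (-16 - 1*3)² = (-16 - 3)² = (-19)² = 361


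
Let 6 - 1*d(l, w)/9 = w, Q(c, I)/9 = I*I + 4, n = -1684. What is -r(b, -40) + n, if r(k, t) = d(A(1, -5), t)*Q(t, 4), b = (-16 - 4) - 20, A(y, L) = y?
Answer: -76204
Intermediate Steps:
Q(c, I) = 36 + 9*I² (Q(c, I) = 9*(I*I + 4) = 9*(I² + 4) = 9*(4 + I²) = 36 + 9*I²)
d(l, w) = 54 - 9*w
b = -40 (b = -20 - 20 = -40)
r(k, t) = 9720 - 1620*t (r(k, t) = (54 - 9*t)*(36 + 9*4²) = (54 - 9*t)*(36 + 9*16) = (54 - 9*t)*(36 + 144) = (54 - 9*t)*180 = 9720 - 1620*t)
-r(b, -40) + n = -(9720 - 1620*(-40)) - 1684 = -(9720 + 64800) - 1684 = -1*74520 - 1684 = -74520 - 1684 = -76204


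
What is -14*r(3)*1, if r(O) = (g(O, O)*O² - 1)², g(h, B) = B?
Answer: -9464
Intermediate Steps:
r(O) = (-1 + O³)² (r(O) = (O*O² - 1)² = (O³ - 1)² = (-1 + O³)²)
-14*r(3)*1 = -14*(-1 + 3³)²*1 = -14*(-1 + 27)²*1 = -14*26²*1 = -14*676*1 = -9464*1 = -9464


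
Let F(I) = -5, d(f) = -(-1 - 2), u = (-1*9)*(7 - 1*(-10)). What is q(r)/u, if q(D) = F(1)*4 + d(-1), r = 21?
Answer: ⅑ ≈ 0.11111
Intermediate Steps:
u = -153 (u = -9*(7 + 10) = -9*17 = -153)
d(f) = 3 (d(f) = -1*(-3) = 3)
q(D) = -17 (q(D) = -5*4 + 3 = -20 + 3 = -17)
q(r)/u = -17/(-153) = -17*(-1/153) = ⅑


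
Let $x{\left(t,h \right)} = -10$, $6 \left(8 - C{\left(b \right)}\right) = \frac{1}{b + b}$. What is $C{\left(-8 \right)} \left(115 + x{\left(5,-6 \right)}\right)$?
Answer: $\frac{26915}{32} \approx 841.09$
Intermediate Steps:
$C{\left(b \right)} = 8 - \frac{1}{12 b}$ ($C{\left(b \right)} = 8 - \frac{1}{6 \left(b + b\right)} = 8 - \frac{1}{6 \cdot 2 b} = 8 - \frac{\frac{1}{2} \frac{1}{b}}{6} = 8 - \frac{1}{12 b}$)
$C{\left(-8 \right)} \left(115 + x{\left(5,-6 \right)}\right) = \left(8 - \frac{1}{12 \left(-8\right)}\right) \left(115 - 10\right) = \left(8 - - \frac{1}{96}\right) 105 = \left(8 + \frac{1}{96}\right) 105 = \frac{769}{96} \cdot 105 = \frac{26915}{32}$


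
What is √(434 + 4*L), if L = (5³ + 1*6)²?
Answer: √69078 ≈ 262.83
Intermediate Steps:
L = 17161 (L = (125 + 6)² = 131² = 17161)
√(434 + 4*L) = √(434 + 4*17161) = √(434 + 68644) = √69078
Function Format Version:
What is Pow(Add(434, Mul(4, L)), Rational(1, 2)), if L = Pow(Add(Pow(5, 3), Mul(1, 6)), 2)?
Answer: Pow(69078, Rational(1, 2)) ≈ 262.83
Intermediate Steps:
L = 17161 (L = Pow(Add(125, 6), 2) = Pow(131, 2) = 17161)
Pow(Add(434, Mul(4, L)), Rational(1, 2)) = Pow(Add(434, Mul(4, 17161)), Rational(1, 2)) = Pow(Add(434, 68644), Rational(1, 2)) = Pow(69078, Rational(1, 2))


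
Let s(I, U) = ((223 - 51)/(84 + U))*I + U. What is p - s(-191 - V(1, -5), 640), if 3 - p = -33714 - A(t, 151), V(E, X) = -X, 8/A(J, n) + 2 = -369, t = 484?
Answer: 2224278967/67151 ≈ 33124.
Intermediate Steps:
A(J, n) = -8/371 (A(J, n) = 8/(-2 - 369) = 8/(-371) = 8*(-1/371) = -8/371)
s(I, U) = U + 172*I/(84 + U) (s(I, U) = (172/(84 + U))*I + U = 172*I/(84 + U) + U = U + 172*I/(84 + U))
p = 12508999/371 (p = 3 - (-33714 - 1*(-8/371)) = 3 - (-33714 + 8/371) = 3 - 1*(-12507886/371) = 3 + 12507886/371 = 12508999/371 ≈ 33717.)
p - s(-191 - V(1, -5), 640) = 12508999/371 - (640² + 84*640 + 172*(-191 - (-1)*(-5)))/(84 + 640) = 12508999/371 - (409600 + 53760 + 172*(-191 - 1*5))/724 = 12508999/371 - (409600 + 53760 + 172*(-191 - 5))/724 = 12508999/371 - (409600 + 53760 + 172*(-196))/724 = 12508999/371 - (409600 + 53760 - 33712)/724 = 12508999/371 - 429648/724 = 12508999/371 - 1*107412/181 = 12508999/371 - 107412/181 = 2224278967/67151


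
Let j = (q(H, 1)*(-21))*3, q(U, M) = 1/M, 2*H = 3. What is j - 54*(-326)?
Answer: 17541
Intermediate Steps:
H = 3/2 (H = (½)*3 = 3/2 ≈ 1.5000)
j = -63 (j = (-21/1)*3 = (1*(-21))*3 = -21*3 = -63)
j - 54*(-326) = -63 - 54*(-326) = -63 - 1*(-17604) = -63 + 17604 = 17541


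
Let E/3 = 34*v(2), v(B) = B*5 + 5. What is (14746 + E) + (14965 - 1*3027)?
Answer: 28214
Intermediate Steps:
v(B) = 5 + 5*B (v(B) = 5*B + 5 = 5 + 5*B)
E = 1530 (E = 3*(34*(5 + 5*2)) = 3*(34*(5 + 10)) = 3*(34*15) = 3*510 = 1530)
(14746 + E) + (14965 - 1*3027) = (14746 + 1530) + (14965 - 1*3027) = 16276 + (14965 - 3027) = 16276 + 11938 = 28214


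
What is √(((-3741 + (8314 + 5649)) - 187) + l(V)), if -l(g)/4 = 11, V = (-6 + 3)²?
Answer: √9991 ≈ 99.955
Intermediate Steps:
V = 9 (V = (-3)² = 9)
l(g) = -44 (l(g) = -4*11 = -44)
√(((-3741 + (8314 + 5649)) - 187) + l(V)) = √(((-3741 + (8314 + 5649)) - 187) - 44) = √(((-3741 + 13963) - 187) - 44) = √((10222 - 187) - 44) = √(10035 - 44) = √9991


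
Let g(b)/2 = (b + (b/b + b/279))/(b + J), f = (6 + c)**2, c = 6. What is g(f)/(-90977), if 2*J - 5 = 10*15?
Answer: -18044/1249387141 ≈ -1.4442e-5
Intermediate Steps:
J = 155/2 (J = 5/2 + (10*15)/2 = 5/2 + (1/2)*150 = 5/2 + 75 = 155/2 ≈ 77.500)
f = 144 (f = (6 + 6)**2 = 12**2 = 144)
g(b) = 2*(1 + 280*b/279)/(155/2 + b) (g(b) = 2*((b + (b/b + b/279))/(b + 155/2)) = 2*((b + (1 + b*(1/279)))/(155/2 + b)) = 2*((b + (1 + b/279))/(155/2 + b)) = 2*((1 + 280*b/279)/(155/2 + b)) = 2*(1 + 280*b/279)/(155/2 + b))
g(f)/(-90977) = (4*(279 + 280*144)/(279*(155 + 2*144)))/(-90977) = (4*(279 + 40320)/(279*(155 + 288)))*(-1/90977) = ((4/279)*40599/443)*(-1/90977) = ((4/279)*(1/443)*40599)*(-1/90977) = (18044/13733)*(-1/90977) = -18044/1249387141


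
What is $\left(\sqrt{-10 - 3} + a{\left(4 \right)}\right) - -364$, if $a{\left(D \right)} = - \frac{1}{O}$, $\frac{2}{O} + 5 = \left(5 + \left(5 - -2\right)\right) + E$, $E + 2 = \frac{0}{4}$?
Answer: $\frac{723}{2} + i \sqrt{13} \approx 361.5 + 3.6056 i$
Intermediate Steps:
$E = -2$ ($E = -2 + \frac{0}{4} = -2 + 0 \cdot \frac{1}{4} = -2 + 0 = -2$)
$O = \frac{2}{5}$ ($O = \frac{2}{-5 + \left(\left(5 + \left(5 - -2\right)\right) - 2\right)} = \frac{2}{-5 + \left(\left(5 + \left(5 + 2\right)\right) - 2\right)} = \frac{2}{-5 + \left(\left(5 + 7\right) - 2\right)} = \frac{2}{-5 + \left(12 - 2\right)} = \frac{2}{-5 + 10} = \frac{2}{5} \approx 0.4$)
$a{\left(D \right)} = - \frac{5}{2}$ ($a{\left(D \right)} = - \frac{1}{\frac{2}{5}} = \left(-1\right) \frac{5}{2} = - \frac{5}{2}$)
$\left(\sqrt{-10 - 3} + a{\left(4 \right)}\right) - -364 = \left(\sqrt{-10 - 3} - \frac{5}{2}\right) - -364 = \left(\sqrt{-13} - \frac{5}{2}\right) + 364 = \left(i \sqrt{13} - \frac{5}{2}\right) + 364 = \left(- \frac{5}{2} + i \sqrt{13}\right) + 364 = \frac{723}{2} + i \sqrt{13}$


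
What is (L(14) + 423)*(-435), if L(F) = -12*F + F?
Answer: -117015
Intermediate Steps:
L(F) = -11*F
(L(14) + 423)*(-435) = (-11*14 + 423)*(-435) = (-154 + 423)*(-435) = 269*(-435) = -117015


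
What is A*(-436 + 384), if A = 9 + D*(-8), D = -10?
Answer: -4628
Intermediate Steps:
A = 89 (A = 9 - 10*(-8) = 9 + 80 = 89)
A*(-436 + 384) = 89*(-436 + 384) = 89*(-52) = -4628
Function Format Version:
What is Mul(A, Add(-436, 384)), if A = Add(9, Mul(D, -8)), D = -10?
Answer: -4628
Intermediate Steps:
A = 89 (A = Add(9, Mul(-10, -8)) = Add(9, 80) = 89)
Mul(A, Add(-436, 384)) = Mul(89, Add(-436, 384)) = Mul(89, -52) = -4628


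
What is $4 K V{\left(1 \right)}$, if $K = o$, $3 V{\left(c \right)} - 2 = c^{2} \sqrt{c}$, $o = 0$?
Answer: $0$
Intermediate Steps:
$V{\left(c \right)} = \frac{2}{3} + \frac{c^{\frac{5}{2}}}{3}$ ($V{\left(c \right)} = \frac{2}{3} + \frac{c^{2} \sqrt{c}}{3} = \frac{2}{3} + \frac{c^{\frac{5}{2}}}{3}$)
$K = 0$
$4 K V{\left(1 \right)} = 4 \cdot 0 \left(\frac{2}{3} + \frac{1^{\frac{5}{2}}}{3}\right) = 0 \left(\frac{2}{3} + \frac{1}{3} \cdot 1\right) = 0 \left(\frac{2}{3} + \frac{1}{3}\right) = 0 \cdot 1 = 0$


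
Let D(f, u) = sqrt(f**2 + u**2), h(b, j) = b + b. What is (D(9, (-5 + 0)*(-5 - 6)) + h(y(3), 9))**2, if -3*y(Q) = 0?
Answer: 3106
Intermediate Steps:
y(Q) = 0 (y(Q) = -1/3*0 = 0)
h(b, j) = 2*b
(D(9, (-5 + 0)*(-5 - 6)) + h(y(3), 9))**2 = (sqrt(9**2 + ((-5 + 0)*(-5 - 6))**2) + 2*0)**2 = (sqrt(81 + (-5*(-11))**2) + 0)**2 = (sqrt(81 + 55**2) + 0)**2 = (sqrt(81 + 3025) + 0)**2 = (sqrt(3106) + 0)**2 = (sqrt(3106))**2 = 3106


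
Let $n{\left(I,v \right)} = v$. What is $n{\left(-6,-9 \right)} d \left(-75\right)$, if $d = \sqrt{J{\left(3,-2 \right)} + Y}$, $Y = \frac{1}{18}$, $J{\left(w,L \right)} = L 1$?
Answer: $\frac{225 i \sqrt{70}}{2} \approx 941.24 i$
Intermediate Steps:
$J{\left(w,L \right)} = L$
$Y = \frac{1}{18} \approx 0.055556$
$d = \frac{i \sqrt{70}}{6}$ ($d = \sqrt{-2 + \frac{1}{18}} = \sqrt{- \frac{35}{18}} = \frac{i \sqrt{70}}{6} \approx 1.3944 i$)
$n{\left(-6,-9 \right)} d \left(-75\right) = - 9 \frac{i \sqrt{70}}{6} \left(-75\right) = - \frac{3 i \sqrt{70}}{2} \left(-75\right) = \frac{225 i \sqrt{70}}{2}$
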